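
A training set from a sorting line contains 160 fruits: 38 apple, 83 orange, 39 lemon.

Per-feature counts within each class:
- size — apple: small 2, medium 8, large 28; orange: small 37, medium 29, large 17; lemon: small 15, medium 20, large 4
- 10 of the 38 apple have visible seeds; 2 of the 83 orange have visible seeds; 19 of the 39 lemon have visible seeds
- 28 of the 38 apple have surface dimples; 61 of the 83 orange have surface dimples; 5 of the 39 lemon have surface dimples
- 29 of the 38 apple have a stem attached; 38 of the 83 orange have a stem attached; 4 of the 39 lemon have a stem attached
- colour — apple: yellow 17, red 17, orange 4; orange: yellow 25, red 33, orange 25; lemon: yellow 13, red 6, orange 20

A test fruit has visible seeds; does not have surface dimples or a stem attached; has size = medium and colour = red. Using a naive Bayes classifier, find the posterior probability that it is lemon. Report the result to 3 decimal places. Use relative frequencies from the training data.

0.922

apple: (38/160) × (8/38) × (10/38) × (10/38) × (9/38) × (17/38) ≈ 0.000366883
orange: (83/160) × (29/83) × (2/83) × (22/83) × (45/83) × (33/83) ≈ 0.000249543
lemon: (39/160) × (20/39) × (19/39) × (34/39) × (35/39) × (6/39) ≈ 0.00732999
P(lemon | x) = 0.00732999 / 0.007946416 ≈ 0.922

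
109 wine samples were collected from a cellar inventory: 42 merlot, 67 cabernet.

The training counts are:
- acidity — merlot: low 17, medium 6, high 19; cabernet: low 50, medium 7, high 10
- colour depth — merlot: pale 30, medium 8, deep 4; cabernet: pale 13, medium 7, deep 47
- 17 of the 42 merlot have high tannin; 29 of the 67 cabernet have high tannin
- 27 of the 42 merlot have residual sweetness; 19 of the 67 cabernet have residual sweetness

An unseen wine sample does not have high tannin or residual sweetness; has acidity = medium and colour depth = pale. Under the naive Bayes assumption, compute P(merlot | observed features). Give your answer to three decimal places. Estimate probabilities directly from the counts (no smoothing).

0.623

merlot: (42/109) × (6/42) × (30/42) × (25/42) × (15/42) ≈ 0.00835852
cabernet: (67/109) × (7/67) × (13/67) × (38/67) × (48/67) ≈ 0.00506309
P(merlot | x) = 0.00835852 / 0.01342161 ≈ 0.623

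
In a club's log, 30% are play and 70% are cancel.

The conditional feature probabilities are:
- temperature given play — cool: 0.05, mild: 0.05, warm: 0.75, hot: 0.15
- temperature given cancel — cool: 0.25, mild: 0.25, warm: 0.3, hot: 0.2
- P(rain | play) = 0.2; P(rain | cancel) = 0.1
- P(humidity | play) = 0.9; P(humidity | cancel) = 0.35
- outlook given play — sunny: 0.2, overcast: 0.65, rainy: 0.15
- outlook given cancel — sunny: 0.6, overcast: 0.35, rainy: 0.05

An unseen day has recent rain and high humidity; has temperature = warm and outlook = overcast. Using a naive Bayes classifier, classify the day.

play

play: 0.3 × 0.75 × 0.2 × 0.9 × 0.65 = 0.026325
cancel: 0.7 × 0.3 × 0.1 × 0.35 × 0.35 = 0.0025725
Highest score → play.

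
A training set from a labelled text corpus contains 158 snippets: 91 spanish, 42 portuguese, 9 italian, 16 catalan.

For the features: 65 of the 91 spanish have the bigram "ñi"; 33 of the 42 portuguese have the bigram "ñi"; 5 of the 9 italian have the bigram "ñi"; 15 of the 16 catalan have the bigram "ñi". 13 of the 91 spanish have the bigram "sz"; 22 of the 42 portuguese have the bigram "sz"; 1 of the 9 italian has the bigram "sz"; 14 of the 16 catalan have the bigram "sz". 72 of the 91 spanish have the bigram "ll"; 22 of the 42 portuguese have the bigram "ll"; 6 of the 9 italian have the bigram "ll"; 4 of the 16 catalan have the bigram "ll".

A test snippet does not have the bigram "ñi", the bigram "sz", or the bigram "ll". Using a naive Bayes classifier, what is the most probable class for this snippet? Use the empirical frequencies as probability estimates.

spanish

spanish: (91/158) × (26/91) × (78/91) × (19/91) ≈ 0.0294498
portuguese: (42/158) × (9/42) × (20/42) × (20/42) ≈ 0.0129166
italian: (9/158) × (4/9) × (8/9) × (3/9) ≈ 0.00750117
catalan: (16/158) × (1/16) × (2/16) × (12/16) ≈ 0.000593354
Highest score → spanish.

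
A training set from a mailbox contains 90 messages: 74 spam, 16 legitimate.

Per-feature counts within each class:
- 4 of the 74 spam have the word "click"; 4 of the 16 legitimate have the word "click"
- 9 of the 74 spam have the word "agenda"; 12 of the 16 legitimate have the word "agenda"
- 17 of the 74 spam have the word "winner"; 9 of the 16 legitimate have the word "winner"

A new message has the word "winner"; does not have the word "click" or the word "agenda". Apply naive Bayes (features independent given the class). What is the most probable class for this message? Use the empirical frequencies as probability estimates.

spam: (74/90) × (70/74) × (65/74) × (17/74) ≈ 0.156947
legitimate: (16/90) × (12/16) × (4/16) × (9/16) = 0.01875
Highest score → spam.

spam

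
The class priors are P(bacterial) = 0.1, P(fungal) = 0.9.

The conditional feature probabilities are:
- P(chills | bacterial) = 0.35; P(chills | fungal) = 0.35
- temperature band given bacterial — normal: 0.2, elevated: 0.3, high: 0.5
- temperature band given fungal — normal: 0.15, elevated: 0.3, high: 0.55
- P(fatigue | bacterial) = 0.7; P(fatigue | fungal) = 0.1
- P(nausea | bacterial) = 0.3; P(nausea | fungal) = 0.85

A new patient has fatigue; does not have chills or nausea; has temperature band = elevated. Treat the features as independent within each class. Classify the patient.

bacterial: 0.1 × (1−0.35) × 0.3 × 0.7 × (1−0.3) = 0.009555
fungal: 0.9 × (1−0.35) × 0.3 × 0.1 × (1−0.85) = 0.0026325
Highest score → bacterial.

bacterial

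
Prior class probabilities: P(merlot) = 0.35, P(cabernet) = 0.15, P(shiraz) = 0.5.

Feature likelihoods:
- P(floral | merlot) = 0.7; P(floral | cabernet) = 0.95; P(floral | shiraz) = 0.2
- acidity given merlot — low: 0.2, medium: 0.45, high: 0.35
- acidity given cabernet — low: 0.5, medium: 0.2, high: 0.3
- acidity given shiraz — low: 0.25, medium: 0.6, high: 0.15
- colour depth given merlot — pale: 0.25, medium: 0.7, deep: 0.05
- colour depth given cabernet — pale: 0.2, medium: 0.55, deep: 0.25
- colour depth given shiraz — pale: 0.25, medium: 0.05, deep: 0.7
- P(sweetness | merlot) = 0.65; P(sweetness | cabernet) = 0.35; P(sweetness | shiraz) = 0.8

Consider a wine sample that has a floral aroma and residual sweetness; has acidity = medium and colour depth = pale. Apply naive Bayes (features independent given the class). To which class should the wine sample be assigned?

merlot

merlot: 0.35 × 0.7 × 0.45 × 0.25 × 0.65 = 0.017915625
cabernet: 0.15 × 0.95 × 0.2 × 0.2 × 0.35 = 0.001995
shiraz: 0.5 × 0.2 × 0.6 × 0.25 × 0.8 = 0.012
Highest score → merlot.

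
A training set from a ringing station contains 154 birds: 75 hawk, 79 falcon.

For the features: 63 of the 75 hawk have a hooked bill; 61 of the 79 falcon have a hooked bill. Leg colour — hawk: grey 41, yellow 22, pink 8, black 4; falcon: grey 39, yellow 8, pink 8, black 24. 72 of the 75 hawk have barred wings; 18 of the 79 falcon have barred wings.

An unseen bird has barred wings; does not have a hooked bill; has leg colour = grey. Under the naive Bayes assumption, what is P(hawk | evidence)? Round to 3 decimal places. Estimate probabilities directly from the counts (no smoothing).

hawk: (75/154) × (12/75) × (41/75) × (72/75) ≈ 0.0408935
falcon: (79/154) × (18/79) × (39/79) × (18/79) ≈ 0.0131472
P(hawk | x) = 0.0408935 / 0.0540407 ≈ 0.757

0.757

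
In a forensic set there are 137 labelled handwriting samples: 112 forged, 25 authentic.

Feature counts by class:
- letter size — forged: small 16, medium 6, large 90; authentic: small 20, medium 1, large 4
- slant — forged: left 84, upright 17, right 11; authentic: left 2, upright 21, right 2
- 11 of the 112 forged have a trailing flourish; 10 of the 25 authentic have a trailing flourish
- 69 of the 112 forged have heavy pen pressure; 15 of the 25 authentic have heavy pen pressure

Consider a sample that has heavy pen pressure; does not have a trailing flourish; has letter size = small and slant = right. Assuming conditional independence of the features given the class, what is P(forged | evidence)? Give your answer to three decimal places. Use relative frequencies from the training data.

forged: (112/137) × (16/112) × (11/112) × (101/112) × (69/112) ≈ 0.00637248
authentic: (25/137) × (20/25) × (2/25) × (15/25) × (15/25) ≈ 0.00420438
P(forged | x) = 0.00637248 / 0.01057686 ≈ 0.602

0.602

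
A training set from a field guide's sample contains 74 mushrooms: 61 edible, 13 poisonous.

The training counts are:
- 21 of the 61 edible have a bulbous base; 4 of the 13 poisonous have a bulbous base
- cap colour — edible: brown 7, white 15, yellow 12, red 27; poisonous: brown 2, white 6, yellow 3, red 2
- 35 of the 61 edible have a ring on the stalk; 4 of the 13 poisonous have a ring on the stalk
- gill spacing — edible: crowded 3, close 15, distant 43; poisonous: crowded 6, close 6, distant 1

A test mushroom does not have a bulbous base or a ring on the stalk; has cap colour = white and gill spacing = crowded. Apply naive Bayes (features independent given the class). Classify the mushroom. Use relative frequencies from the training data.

edible: (61/74) × (40/61) × (15/61) × (26/61) × (3/61) ≈ 0.00278628
poisonous: (13/74) × (9/13) × (6/13) × (9/13) × (6/13) ≈ 0.017936
Highest score → poisonous.

poisonous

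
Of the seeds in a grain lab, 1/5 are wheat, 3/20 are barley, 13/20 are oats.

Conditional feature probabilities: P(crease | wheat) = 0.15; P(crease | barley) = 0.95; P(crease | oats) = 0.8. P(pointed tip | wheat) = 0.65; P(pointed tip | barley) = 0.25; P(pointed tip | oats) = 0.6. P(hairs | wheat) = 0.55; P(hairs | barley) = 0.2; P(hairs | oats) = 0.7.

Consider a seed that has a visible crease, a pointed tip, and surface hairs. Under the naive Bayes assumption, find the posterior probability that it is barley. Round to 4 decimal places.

0.0302

wheat: 0.2 × 0.15 × 0.65 × 0.55 = 0.010725
barley: 0.15 × 0.95 × 0.25 × 0.2 = 0.007125
oats: 0.65 × 0.8 × 0.6 × 0.7 = 0.2184
P(barley | x) = 0.007125 / 0.23625 ≈ 0.0302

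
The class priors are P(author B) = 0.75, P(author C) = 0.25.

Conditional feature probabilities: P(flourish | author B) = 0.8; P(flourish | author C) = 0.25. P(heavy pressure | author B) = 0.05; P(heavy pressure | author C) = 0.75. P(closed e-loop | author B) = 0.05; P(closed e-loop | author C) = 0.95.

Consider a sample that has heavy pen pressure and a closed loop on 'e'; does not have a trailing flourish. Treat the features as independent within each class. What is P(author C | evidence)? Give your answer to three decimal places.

author B: 0.75 × (1−0.8) × 0.05 × 0.05 = 0.000375
author C: 0.25 × (1−0.25) × 0.75 × 0.95 = 0.13359375
P(author C | x) = 0.13359375 / 0.13396875 ≈ 0.997

0.997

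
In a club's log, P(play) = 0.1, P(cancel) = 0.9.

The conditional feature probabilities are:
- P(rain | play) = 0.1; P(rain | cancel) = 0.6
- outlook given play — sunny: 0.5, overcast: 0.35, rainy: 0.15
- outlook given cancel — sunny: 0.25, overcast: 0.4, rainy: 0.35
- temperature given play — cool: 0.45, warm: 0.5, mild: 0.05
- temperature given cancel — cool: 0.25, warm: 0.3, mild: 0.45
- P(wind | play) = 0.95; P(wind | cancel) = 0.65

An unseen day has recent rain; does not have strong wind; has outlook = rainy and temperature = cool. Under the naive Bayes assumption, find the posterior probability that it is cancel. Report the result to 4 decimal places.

0.9980

play: 0.1 × 0.1 × 0.15 × 0.45 × (1−0.95) = 0.00003375
cancel: 0.9 × 0.6 × 0.35 × 0.25 × (1−0.65) = 0.0165375
P(cancel | x) = 0.0165375 / 0.01657125 ≈ 0.9980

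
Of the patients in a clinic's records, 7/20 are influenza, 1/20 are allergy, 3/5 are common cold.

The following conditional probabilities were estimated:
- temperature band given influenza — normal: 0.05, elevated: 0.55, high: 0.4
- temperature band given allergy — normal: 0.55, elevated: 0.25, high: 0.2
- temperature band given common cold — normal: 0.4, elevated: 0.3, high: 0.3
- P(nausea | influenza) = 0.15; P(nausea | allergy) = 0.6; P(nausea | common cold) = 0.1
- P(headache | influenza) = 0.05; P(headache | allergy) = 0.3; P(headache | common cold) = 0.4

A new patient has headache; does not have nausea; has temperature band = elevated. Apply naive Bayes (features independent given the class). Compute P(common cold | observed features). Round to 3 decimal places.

0.870

influenza: 0.35 × 0.55 × (1−0.15) × 0.05 = 0.00818125
allergy: 0.05 × 0.25 × (1−0.6) × 0.3 = 0.0015
common cold: 0.6 × 0.3 × (1−0.1) × 0.4 = 0.0648
P(common cold | x) = 0.0648 / 0.07448125 ≈ 0.870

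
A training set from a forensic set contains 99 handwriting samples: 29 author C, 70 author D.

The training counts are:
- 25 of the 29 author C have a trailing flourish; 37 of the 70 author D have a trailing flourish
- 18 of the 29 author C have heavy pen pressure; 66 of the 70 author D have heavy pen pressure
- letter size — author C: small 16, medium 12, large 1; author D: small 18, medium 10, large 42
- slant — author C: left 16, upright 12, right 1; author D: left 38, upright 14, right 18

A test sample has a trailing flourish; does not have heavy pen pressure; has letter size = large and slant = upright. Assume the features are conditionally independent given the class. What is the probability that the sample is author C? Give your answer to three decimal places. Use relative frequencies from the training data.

author C: (29/99) × (25/29) × (11/29) × (1/29) × (12/29) ≈ 0.00136674
author D: (70/99) × (37/70) × (4/70) × (42/70) × (14/70) ≈ 0.00256277
P(author C | x) = 0.00136674 / 0.00392951 ≈ 0.348

0.348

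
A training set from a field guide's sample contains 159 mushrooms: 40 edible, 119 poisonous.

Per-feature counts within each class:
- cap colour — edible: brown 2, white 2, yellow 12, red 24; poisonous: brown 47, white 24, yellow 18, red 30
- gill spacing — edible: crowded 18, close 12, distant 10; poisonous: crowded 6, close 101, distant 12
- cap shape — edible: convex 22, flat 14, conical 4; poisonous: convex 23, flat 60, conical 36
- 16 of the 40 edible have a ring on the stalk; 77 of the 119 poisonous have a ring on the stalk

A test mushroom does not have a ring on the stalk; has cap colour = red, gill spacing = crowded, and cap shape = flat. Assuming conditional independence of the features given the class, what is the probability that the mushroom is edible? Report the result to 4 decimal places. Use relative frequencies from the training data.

edible: (40/159) × (24/40) × (18/40) × (14/40) × (24/40) ≈ 0.0142642
poisonous: (119/159) × (30/119) × (6/119) × (60/119) × (42/119) ≈ 0.00169291
P(edible | x) = 0.0142642 / 0.01595711 ≈ 0.8939

0.8939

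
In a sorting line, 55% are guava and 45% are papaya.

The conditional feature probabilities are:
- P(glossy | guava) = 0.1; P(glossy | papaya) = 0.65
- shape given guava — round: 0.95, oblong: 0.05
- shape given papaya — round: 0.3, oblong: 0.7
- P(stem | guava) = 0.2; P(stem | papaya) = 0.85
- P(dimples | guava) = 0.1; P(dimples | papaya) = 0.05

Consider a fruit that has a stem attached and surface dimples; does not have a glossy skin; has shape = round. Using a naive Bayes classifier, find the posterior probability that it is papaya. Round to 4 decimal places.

0.1759

guava: 0.55 × (1−0.1) × 0.95 × 0.2 × 0.1 = 0.009405
papaya: 0.45 × (1−0.65) × 0.3 × 0.85 × 0.05 = 0.002008125
P(papaya | x) = 0.002008125 / 0.011413125 ≈ 0.1759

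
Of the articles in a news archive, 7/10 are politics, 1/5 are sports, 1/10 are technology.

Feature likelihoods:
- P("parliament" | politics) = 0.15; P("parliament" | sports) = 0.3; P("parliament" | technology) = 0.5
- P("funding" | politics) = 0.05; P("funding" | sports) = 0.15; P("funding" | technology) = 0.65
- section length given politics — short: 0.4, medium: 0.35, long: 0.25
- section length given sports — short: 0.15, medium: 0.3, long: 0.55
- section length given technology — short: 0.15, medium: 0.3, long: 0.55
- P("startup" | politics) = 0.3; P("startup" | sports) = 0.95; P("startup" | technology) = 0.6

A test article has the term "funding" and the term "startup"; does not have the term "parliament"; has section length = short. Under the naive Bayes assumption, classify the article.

politics: 0.7 × (1−0.15) × 0.05 × 0.4 × 0.3 = 0.00357
sports: 0.2 × (1−0.3) × 0.15 × 0.15 × 0.95 = 0.0029925
technology: 0.1 × (1−0.5) × 0.65 × 0.15 × 0.6 = 0.002925
Highest score → politics.

politics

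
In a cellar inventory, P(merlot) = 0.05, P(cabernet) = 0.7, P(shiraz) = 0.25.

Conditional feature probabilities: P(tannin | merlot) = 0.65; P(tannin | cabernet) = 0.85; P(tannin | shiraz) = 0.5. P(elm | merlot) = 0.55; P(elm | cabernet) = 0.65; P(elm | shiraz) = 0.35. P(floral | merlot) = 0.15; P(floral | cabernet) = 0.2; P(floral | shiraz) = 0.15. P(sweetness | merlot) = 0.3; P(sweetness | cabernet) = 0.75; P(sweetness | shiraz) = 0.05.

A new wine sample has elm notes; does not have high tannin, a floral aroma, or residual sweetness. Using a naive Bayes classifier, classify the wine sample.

merlot: 0.05 × (1−0.65) × 0.55 × (1−0.15) × (1−0.3) = 0.005726875
cabernet: 0.7 × (1−0.85) × 0.65 × (1−0.2) × (1−0.75) = 0.01365
shiraz: 0.25 × (1−0.5) × 0.35 × (1−0.15) × (1−0.05) = 0.035328125
Highest score → shiraz.

shiraz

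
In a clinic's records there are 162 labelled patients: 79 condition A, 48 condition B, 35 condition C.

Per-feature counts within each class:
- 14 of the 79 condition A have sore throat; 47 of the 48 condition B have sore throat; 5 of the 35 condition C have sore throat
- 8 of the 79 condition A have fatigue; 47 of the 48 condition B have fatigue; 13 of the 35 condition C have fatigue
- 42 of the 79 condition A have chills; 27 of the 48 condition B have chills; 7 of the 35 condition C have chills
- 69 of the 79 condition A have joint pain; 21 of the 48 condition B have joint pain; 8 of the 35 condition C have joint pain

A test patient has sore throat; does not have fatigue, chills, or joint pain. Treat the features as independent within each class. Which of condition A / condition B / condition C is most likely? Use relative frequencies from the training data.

condition A: (79/162) × (14/79) × (71/79) × (37/79) × (10/79) ≈ 0.0046046
condition B: (48/162) × (47/48) × (1/48) × (21/48) × (27/48) ≈ 0.00148745
condition C: (35/162) × (5/35) × (22/35) × (28/35) × (27/35) ≈ 0.0119728
Highest score → condition C.

condition C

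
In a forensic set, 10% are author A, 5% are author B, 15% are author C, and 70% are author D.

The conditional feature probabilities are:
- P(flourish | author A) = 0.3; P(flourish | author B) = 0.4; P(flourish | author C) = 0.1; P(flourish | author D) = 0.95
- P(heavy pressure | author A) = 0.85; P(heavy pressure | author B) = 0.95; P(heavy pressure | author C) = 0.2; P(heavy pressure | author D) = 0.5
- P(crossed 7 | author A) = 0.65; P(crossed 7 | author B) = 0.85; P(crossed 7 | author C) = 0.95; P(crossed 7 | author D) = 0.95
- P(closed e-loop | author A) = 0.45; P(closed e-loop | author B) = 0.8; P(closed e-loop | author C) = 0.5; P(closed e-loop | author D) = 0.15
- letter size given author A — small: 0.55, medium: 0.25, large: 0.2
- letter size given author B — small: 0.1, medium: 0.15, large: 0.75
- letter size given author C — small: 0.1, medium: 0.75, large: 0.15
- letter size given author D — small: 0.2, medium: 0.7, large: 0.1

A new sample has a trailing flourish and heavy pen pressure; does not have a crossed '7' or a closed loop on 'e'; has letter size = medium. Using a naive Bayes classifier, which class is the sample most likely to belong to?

author A: 0.1 × 0.3 × 0.85 × (1−0.65) × (1−0.45) × 0.25 = 0.0012271875
author B: 0.05 × 0.4 × 0.95 × (1−0.85) × (1−0.8) × 0.15 = 0.0000855
author C: 0.15 × 0.1 × 0.2 × (1−0.95) × (1−0.5) × 0.75 = 0.00005625
author D: 0.7 × 0.95 × 0.5 × (1−0.95) × (1−0.15) × 0.7 = 0.009891875
Highest score → author D.

author D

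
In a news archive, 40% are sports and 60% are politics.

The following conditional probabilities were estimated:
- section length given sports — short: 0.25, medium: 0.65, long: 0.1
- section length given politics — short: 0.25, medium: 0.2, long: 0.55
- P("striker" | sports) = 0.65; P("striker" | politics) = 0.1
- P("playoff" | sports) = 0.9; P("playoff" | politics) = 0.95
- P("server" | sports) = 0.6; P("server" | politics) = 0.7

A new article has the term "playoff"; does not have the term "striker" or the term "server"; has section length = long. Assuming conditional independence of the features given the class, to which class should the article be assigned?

politics

sports: 0.4 × 0.1 × (1−0.65) × 0.9 × (1−0.6) = 0.00504
politics: 0.6 × 0.55 × (1−0.1) × 0.95 × (1−0.7) = 0.084645
Highest score → politics.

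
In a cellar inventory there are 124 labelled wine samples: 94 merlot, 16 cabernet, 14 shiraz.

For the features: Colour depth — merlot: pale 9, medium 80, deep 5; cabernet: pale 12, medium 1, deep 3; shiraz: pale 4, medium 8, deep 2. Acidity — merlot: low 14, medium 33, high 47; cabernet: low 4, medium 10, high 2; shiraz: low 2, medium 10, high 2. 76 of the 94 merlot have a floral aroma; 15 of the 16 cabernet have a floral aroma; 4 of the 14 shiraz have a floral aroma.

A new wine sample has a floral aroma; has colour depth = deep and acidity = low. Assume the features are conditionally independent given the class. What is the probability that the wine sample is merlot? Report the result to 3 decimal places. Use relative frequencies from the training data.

merlot: (94/124) × (5/94) × (14/94) × (76/94) ≈ 0.0048555
cabernet: (16/124) × (3/16) × (4/16) × (15/16) ≈ 0.00567036
shiraz: (14/124) × (2/14) × (2/14) × (4/14) ≈ 0.000658328
P(merlot | x) = 0.0048555 / 0.011184188 ≈ 0.434

0.434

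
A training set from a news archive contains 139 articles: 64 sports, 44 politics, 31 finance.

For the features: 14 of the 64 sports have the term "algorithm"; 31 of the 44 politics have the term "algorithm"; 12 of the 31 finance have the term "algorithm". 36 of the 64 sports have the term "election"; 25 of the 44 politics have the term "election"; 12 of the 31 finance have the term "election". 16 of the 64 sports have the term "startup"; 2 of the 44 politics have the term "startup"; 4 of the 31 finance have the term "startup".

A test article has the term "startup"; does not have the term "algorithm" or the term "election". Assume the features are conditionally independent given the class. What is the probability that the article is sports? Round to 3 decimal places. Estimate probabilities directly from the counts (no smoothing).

0.757

sports: (64/139) × (50/64) × (28/64) × (16/64) ≈ 0.0393435
politics: (44/139) × (13/44) × (19/44) × (2/44) ≈ 0.00183572
finance: (31/139) × (19/31) × (19/31) × (4/31) ≈ 0.0108101
P(sports | x) = 0.0393435 / 0.05198932 ≈ 0.757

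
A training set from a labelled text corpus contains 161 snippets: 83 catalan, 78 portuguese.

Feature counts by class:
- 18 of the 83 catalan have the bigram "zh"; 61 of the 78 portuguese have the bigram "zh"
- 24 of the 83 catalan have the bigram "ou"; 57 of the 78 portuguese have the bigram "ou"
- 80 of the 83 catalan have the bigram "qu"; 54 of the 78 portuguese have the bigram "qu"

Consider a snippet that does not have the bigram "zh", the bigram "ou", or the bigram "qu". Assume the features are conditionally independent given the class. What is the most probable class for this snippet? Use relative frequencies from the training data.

catalan

catalan: (83/161) × (65/83) × (59/83) × (3/83) ≈ 0.010373
portuguese: (78/161) × (17/78) × (21/78) × (24/78) ≈ 0.00874711
Highest score → catalan.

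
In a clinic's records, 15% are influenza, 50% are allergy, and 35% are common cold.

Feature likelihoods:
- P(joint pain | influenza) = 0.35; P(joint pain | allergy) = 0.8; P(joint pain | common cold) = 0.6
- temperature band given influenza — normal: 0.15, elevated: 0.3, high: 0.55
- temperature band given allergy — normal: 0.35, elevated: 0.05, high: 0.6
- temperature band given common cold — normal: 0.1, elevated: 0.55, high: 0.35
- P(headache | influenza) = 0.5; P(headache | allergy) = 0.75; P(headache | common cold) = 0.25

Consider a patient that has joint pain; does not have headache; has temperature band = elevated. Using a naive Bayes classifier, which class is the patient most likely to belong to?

influenza: 0.15 × 0.35 × 0.3 × (1−0.5) = 0.007875
allergy: 0.5 × 0.8 × 0.05 × (1−0.75) = 0.005
common cold: 0.35 × 0.6 × 0.55 × (1−0.25) = 0.086625
Highest score → common cold.

common cold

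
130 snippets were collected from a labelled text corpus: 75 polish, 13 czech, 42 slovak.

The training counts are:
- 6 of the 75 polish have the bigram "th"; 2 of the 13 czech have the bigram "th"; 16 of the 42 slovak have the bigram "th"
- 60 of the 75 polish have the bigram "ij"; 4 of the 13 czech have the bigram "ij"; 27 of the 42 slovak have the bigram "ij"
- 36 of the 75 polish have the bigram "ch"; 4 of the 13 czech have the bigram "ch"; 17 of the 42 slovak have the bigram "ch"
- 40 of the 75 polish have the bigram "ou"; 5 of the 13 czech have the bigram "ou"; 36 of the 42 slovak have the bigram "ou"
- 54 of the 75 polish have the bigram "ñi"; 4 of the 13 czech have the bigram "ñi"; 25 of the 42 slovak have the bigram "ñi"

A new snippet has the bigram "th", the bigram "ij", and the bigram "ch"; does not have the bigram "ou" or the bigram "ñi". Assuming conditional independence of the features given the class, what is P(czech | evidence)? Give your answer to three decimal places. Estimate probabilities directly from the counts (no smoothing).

0.130

polish: (75/130) × (6/75) × (60/75) × (36/75) × (35/75) × (21/75) ≈ 0.00231582
czech: (13/130) × (2/13) × (4/13) × (4/13) × (8/13) × (9/13) ≈ 0.000620534
slovak: (42/130) × (16/42) × (27/42) × (17/42) × (6/42) × (17/42) ≈ 0.00185179
P(czech | x) = 0.000620534 / 0.004788144 ≈ 0.130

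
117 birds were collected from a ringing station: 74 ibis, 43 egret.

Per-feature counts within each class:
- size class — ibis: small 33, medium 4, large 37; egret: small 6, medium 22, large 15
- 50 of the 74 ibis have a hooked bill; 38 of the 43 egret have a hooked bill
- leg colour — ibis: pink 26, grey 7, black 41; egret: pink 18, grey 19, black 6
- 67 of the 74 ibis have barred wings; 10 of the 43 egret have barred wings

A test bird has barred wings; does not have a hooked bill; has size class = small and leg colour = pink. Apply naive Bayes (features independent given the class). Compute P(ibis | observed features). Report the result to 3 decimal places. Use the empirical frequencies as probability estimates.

ibis: (74/117) × (33/74) × (24/74) × (26/74) × (67/74) ≈ 0.0291
egret: (43/117) × (6/43) × (5/43) × (18/43) × (10/43) ≈ 0.0005805
P(ibis | x) = 0.0291 / 0.0296805 ≈ 0.980

0.980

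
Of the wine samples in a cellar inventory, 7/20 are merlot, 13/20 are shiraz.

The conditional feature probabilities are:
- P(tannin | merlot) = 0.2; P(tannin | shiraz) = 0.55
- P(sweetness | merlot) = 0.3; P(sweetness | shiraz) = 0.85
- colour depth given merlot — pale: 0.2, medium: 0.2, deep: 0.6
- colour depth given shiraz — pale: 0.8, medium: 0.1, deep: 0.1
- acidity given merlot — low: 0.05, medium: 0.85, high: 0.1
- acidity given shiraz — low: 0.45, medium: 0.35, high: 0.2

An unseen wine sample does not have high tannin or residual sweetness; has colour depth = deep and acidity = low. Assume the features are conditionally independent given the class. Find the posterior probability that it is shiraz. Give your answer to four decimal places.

merlot: 0.35 × (1−0.2) × (1−0.3) × 0.6 × 0.05 = 0.00588
shiraz: 0.65 × (1−0.55) × (1−0.85) × 0.1 × 0.45 = 0.001974375
P(shiraz | x) = 0.001974375 / 0.007854375 ≈ 0.2514

0.2514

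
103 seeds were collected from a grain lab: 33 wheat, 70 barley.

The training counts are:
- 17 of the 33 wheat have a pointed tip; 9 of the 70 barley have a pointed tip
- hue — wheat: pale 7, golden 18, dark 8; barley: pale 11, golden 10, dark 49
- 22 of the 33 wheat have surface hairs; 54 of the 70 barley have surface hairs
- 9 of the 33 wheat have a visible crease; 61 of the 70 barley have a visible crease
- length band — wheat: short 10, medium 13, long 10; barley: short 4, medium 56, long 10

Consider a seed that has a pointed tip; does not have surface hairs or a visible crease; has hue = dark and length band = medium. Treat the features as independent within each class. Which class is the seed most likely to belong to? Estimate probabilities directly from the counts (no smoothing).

wheat

wheat: (33/103) × (17/33) × (8/33) × (11/33) × (24/33) × (13/33) ≈ 0.00382114
barley: (70/103) × (9/70) × (49/70) × (16/70) × (9/70) × (56/70) ≈ 0.001438
Highest score → wheat.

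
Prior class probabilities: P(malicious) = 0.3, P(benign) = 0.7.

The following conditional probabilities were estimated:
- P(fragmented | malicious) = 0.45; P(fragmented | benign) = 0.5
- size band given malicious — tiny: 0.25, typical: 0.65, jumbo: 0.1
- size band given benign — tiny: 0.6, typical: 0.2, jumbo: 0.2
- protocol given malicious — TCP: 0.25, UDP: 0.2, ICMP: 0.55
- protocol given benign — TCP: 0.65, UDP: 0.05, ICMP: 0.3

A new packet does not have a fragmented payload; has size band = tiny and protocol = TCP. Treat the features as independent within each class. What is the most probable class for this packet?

malicious: 0.3 × (1−0.45) × 0.25 × 0.25 = 0.0103125
benign: 0.7 × (1−0.5) × 0.6 × 0.65 = 0.1365
Highest score → benign.

benign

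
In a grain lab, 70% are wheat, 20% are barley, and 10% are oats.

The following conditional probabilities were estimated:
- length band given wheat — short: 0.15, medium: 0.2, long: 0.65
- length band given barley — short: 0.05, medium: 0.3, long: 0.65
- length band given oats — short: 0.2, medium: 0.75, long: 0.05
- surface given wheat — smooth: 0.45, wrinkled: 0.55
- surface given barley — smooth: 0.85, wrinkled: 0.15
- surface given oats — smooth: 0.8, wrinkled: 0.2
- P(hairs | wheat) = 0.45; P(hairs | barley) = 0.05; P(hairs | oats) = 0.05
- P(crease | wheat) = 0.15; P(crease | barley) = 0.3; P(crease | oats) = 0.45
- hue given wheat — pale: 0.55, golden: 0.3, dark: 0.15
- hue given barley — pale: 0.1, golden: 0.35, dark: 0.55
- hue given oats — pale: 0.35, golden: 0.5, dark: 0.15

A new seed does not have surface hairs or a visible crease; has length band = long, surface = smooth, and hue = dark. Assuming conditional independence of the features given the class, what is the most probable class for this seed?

wheat: 0.7 × 0.65 × 0.45 × (1−0.45) × (1−0.15) × 0.15 = 0.01435809375
barley: 0.2 × 0.65 × 0.85 × (1−0.05) × (1−0.3) × 0.55 = 0.040415375
oats: 0.1 × 0.05 × 0.8 × (1−0.05) × (1−0.45) × 0.15 = 0.0003135
Highest score → barley.

barley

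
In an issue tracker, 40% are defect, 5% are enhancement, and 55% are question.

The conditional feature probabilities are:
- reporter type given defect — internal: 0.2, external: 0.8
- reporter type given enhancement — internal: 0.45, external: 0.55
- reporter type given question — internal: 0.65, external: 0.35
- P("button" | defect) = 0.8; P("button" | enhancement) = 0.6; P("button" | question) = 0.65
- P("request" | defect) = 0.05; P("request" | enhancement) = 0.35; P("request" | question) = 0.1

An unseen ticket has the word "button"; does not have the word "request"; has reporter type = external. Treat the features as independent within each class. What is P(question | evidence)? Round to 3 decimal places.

defect: 0.4 × 0.8 × 0.8 × (1−0.05) = 0.2432
enhancement: 0.05 × 0.55 × 0.6 × (1−0.35) = 0.010725
question: 0.55 × 0.35 × 0.65 × (1−0.1) = 0.1126125
P(question | x) = 0.1126125 / 0.3665375 ≈ 0.307

0.307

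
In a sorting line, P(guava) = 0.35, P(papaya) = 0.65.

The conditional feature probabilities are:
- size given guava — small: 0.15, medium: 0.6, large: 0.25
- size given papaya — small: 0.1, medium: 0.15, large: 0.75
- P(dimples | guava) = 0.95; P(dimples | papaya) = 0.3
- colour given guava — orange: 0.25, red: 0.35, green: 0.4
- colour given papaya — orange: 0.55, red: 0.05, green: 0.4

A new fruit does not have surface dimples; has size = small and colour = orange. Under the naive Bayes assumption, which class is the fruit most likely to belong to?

guava: 0.35 × 0.15 × (1−0.95) × 0.25 = 0.00065625
papaya: 0.65 × 0.1 × (1−0.3) × 0.55 = 0.025025
Highest score → papaya.

papaya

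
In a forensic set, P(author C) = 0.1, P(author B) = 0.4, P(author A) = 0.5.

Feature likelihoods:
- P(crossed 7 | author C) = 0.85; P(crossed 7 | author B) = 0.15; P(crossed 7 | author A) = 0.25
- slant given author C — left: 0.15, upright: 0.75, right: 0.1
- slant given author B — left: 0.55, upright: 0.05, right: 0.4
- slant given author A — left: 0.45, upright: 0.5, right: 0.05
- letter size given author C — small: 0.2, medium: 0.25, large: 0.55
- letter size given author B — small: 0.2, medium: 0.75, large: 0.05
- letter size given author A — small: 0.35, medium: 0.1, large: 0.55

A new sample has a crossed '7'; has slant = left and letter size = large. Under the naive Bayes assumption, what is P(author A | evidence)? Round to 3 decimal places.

0.781

author C: 0.1 × 0.85 × 0.15 × 0.55 = 0.0070125
author B: 0.4 × 0.15 × 0.55 × 0.05 = 0.00165
author A: 0.5 × 0.25 × 0.45 × 0.55 = 0.0309375
P(author A | x) = 0.0309375 / 0.0396 ≈ 0.781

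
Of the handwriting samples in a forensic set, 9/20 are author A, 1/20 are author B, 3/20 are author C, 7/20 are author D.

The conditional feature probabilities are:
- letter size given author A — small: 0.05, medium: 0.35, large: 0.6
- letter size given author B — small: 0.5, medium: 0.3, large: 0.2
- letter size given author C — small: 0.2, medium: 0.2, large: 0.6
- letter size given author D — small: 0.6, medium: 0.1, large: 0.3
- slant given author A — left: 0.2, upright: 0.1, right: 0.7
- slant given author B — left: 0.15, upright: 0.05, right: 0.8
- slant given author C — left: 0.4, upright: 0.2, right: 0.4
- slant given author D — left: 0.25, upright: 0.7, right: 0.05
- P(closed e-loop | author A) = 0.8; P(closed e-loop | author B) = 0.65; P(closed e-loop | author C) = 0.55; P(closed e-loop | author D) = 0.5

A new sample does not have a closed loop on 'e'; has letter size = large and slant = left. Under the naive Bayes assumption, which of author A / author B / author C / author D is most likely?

author C

author A: 0.45 × 0.6 × 0.2 × (1−0.8) = 0.0108
author B: 0.05 × 0.2 × 0.15 × (1−0.65) = 0.000525
author C: 0.15 × 0.6 × 0.4 × (1−0.55) = 0.0162
author D: 0.35 × 0.3 × 0.25 × (1−0.5) = 0.013125
Highest score → author C.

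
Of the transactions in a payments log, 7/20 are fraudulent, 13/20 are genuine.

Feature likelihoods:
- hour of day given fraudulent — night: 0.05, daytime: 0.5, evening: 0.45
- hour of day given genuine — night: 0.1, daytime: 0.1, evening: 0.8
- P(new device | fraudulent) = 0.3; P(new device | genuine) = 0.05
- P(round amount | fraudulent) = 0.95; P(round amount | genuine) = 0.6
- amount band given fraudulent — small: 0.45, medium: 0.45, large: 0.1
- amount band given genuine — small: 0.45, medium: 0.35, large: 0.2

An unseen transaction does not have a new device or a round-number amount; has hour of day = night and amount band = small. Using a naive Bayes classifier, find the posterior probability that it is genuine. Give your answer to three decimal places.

fraudulent: 0.35 × 0.05 × (1−0.3) × (1−0.95) × 0.45 = 0.000275625
genuine: 0.65 × 0.1 × (1−0.05) × (1−0.6) × 0.45 = 0.011115
P(genuine | x) = 0.011115 / 0.011390625 ≈ 0.976

0.976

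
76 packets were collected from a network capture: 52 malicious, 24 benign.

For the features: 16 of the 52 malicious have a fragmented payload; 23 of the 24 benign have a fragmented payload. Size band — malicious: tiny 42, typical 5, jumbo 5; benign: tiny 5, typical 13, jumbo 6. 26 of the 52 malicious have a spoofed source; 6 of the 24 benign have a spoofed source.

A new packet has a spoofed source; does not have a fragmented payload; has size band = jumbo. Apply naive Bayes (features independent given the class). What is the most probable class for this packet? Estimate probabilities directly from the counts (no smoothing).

malicious: (52/76) × (36/52) × (5/52) × (26/52) ≈ 0.0227733
benign: (24/76) × (1/24) × (6/24) × (6/24) ≈ 0.000822368
Highest score → malicious.

malicious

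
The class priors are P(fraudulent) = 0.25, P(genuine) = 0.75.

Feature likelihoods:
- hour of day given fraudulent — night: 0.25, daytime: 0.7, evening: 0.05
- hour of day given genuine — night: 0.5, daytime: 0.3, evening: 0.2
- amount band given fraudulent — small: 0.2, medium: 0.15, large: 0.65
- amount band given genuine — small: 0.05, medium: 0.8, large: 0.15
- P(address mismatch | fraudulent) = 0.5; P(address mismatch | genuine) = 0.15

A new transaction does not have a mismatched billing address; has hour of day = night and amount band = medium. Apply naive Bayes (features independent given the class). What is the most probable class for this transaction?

genuine

fraudulent: 0.25 × 0.25 × 0.15 × (1−0.5) = 0.0046875
genuine: 0.75 × 0.5 × 0.8 × (1−0.15) = 0.255
Highest score → genuine.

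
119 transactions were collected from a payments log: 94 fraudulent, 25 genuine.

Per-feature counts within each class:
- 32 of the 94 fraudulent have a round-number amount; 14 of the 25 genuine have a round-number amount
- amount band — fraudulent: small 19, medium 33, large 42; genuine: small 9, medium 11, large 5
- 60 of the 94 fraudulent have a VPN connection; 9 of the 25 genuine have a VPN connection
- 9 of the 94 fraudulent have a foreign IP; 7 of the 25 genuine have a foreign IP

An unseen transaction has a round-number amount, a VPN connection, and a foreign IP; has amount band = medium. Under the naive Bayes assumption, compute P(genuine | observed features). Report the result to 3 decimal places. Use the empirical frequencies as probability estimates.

fraudulent: (94/119) × (32/94) × (33/94) × (60/94) × (9/94) ≈ 0.00576935
genuine: (25/119) × (14/25) × (11/25) × (9/25) × (7/25) ≈ 0.00521788
P(genuine | x) = 0.00521788 / 0.01098723 ≈ 0.475

0.475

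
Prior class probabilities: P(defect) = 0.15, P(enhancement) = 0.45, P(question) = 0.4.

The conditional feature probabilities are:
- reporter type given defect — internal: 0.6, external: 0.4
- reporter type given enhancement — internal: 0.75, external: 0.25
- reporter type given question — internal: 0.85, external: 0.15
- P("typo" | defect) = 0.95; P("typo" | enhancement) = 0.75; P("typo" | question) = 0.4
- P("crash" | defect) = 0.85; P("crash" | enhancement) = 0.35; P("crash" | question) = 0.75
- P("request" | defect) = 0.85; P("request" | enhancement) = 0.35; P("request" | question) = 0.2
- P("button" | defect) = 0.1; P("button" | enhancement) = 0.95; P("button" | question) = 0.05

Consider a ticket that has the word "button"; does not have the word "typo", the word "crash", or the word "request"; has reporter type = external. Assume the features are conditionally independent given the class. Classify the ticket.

enhancement

defect: 0.15 × 0.4 × (1−0.95) × (1−0.85) × (1−0.85) × 0.1 = 0.00000675
enhancement: 0.45 × 0.25 × (1−0.75) × (1−0.35) × (1−0.35) × 0.95 = 0.011288671875
question: 0.4 × 0.15 × (1−0.4) × (1−0.75) × (1−0.2) × 0.05 = 0.00036
Highest score → enhancement.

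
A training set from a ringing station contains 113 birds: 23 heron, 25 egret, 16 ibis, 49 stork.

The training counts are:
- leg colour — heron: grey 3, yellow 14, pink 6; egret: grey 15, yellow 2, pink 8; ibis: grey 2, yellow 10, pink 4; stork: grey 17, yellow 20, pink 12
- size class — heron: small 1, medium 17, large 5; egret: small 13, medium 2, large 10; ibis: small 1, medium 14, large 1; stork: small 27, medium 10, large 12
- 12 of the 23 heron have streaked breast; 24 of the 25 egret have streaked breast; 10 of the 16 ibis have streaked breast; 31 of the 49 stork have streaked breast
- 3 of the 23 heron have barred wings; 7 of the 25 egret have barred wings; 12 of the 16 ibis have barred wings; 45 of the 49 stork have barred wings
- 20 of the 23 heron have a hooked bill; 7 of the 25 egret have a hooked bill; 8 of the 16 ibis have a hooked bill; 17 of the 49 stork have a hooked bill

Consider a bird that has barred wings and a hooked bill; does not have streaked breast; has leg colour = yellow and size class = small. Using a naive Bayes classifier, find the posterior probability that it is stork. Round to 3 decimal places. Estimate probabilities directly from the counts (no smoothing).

heron: (23/113) × (14/23) × (1/23) × (11/23) × (3/23) × (20/23) ≈ 0.000292201
egret: (25/113) × (2/25) × (13/25) × (1/25) × (7/25) × (7/25) ≈ 0.0000288623
ibis: (16/113) × (10/16) × (1/16) × (6/16) × (12/16) × (8/16) ≈ 0.000777793
stork: (49/113) × (20/49) × (27/49) × (18/49) × (45/49) × (17/49) ≈ 0.0114147
P(stork | x) = 0.0114147 / 0.0125135563 ≈ 0.912

0.912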